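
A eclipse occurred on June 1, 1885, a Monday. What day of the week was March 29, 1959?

Sunday

Day-of-year of June 1, 1885: 152.
Day-of-year of March 29, 1959: 88.
1885 has 365 days, so 365 − 152 = 213 days remain in 1885.
Full years 1886–1958: 56 common + 17 leap = 56×365 + 17×366 = 26662 days.
Total: 213 + 26662 + 88 = 26963 days.
26963 mod 7 = 6, so 6 days after Monday is Sunday.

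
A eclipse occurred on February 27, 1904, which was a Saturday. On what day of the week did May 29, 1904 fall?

Sunday

February 1904: 29 − 27 = 2 days remain (1904 is a leap year, so February has 29 days).
Then March (31), April (30): 31 + 30 = 61 days.
May 1–29, 1904: 29 days.
Total: 2 + 61 + 29 = 92 days.
92 mod 7 = 1, so 1 day after Saturday is Sunday.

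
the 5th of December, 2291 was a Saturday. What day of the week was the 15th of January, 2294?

Monday

December 5, 2291 → December 5, 2292: 366 days (2292 is a leap year).
December 5, 2292 → December 5, 2293: 365 days.
December 2293: 31 − 5 = 26 days remain.
January 1–15, 2294: 15 days.
Residual: 41 days.
Total: 772 days.
772 mod 7 = 2, so 2 days after Saturday is Monday.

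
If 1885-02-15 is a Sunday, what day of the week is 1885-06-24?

February 1885: 28 − 15 = 13 days remain (1885 is not a leap year, so February has 28 days).
Then March (31), April (30), May (31): 31 + 30 + 31 = 92 days.
June 1–24, 1885: 24 days.
Total: 13 + 92 + 24 = 129 days.
129 mod 7 = 3, so 3 days after Sunday is Wednesday.

Wednesday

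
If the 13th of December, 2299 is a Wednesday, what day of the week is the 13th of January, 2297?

Count forward from the earlier date (January 13, 2297) to the later (December 13, 2299):
January 13, 2297 → January 13, 2298: 365 days.
January 13, 2298 → January 13, 2299: 365 days.
January 2299: 31 − 13 = 18 days remain.
Then 10 full months totalling 303 days.
December 1–13, 2299: 13 days.
Residual: 334 days.
Total: 1064 days.
1064 is a multiple of 7, so the 13th of January, 2297 falls on the same weekday: Wednesday.

Wednesday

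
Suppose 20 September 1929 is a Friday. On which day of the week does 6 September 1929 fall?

Count forward from the earlier date (September 6, 1929) to the later (September 20, 1929):
Within September 1929: 20 − 6 = 14 days.
14 is a multiple of 7, so 6 September 1929 falls on the same weekday: Friday.

Friday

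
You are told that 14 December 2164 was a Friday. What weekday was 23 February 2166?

Sunday

December 14, 2164 → December 14, 2165: 365 days.
December 2165: 31 − 14 = 17 days remain.
Then January (31): 31 days.
February 1–23, 2166: 23 days (2166 is not a leap year).
Residual: 71 days.
Total: 436 days.
436 mod 7 = 2, so 2 days after Friday is Sunday.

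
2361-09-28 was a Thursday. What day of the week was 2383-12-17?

Saturday

Day-of-year of September 28, 2361: 271.
Day-of-year of December 17, 2383: 351.
2361 has 365 days, so 365 − 271 = 94 days remain in 2361.
Full years 2362–2382: 16 common + 5 leap = 16×365 + 5×366 = 7670 days.
Total: 94 + 7670 + 351 = 8115 days.
8115 mod 7 = 2, so 2 days after Thursday is Saturday.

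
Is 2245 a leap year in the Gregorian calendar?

No

2245 is not a leap year.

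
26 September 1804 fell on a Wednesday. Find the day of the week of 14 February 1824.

Saturday

Day-of-year of September 26, 1804: 270.
Day-of-year of February 14, 1824: 45.
1804 has 366 days, so 366 − 270 = 96 days remain in 1804.
Full years 1805–1823: 15 common + 4 leap = 15×365 + 4×366 = 6939 days.
Total: 96 + 6939 + 45 = 7080 days.
7080 mod 7 = 3, so 3 days after Wednesday is Saturday.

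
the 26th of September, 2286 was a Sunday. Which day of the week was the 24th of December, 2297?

Friday

Day-of-year of September 26, 2286: 269.
Day-of-year of December 24, 2297: 358.
2286 has 365 days, so 365 − 269 = 96 days remain in 2286.
Full years 2287–2296: 7 common + 3 leap = 7×365 + 3×366 = 3653 days.
Total: 96 + 3653 + 358 = 4107 days.
4107 mod 7 = 5, so 5 days after Sunday is Friday.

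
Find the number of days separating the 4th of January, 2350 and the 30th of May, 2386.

13295

From January 4, 2350 to January 4, 2386: 36 years, of which 9 contain a Feb 29 — 27×365 + 9×366 = 13149 days.
January 2386: 31 − 4 = 27 days remain.
Then February 2386 (28), March (31), April (30): 28 + 31 + 30 = 89 days.
May 1–30, 2386: 30 days.
Residual: 146 days.
Total: 13295 days.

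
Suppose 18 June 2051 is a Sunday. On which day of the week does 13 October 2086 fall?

From June 18, 2051 to June 18, 2086: 35 years, of which 9 contain a Feb 29 — 26×365 + 9×366 = 12784 days.
June 2086: 30 − 18 = 12 days remain.
Then July (31), August (31), September (30): 31 + 31 + 30 = 92 days.
October 1–13, 2086: 13 days.
Residual: 117 days.
Total: 12901 days.
12901 is a multiple of 7, so 13 October 2086 falls on the same weekday: Sunday.

Sunday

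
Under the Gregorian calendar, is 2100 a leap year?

2100 is not a leap year (divisible by 100 but not 400).

No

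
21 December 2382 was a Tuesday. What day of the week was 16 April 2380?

Wednesday

Count forward from the earlier date (April 16, 2380) to the later (December 21, 2382):
April 16, 2380 → April 16, 2381: 365 days.
April 16, 2381 → April 16, 2382: 365 days.
April 2382: 30 − 16 = 14 days remain.
Then May (31), June (30), July (31), August (31), September (30), October (31), November (30): 31 + 30 + 31 + 31 + 30 + 31 + 30 = 214 days.
December 1–21, 2382: 21 days.
Residual: 249 days.
Total: 979 days.
979 mod 7 = 6, so 6 days before Tuesday is Wednesday.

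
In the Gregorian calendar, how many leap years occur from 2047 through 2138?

22

Years divisible by 4: 2048, 2052, …, 2136 — 23 in all.
Of these, 2100 is divisible by 100 but not 400, so not leap.
Leap years: 23 − 1 = 22.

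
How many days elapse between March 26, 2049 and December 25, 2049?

274

March 2049: 31 − 26 = 5 days remain.
Then April (30), May (31), June (30), July (31), August (31), September (30), October (31), November (30): 30 + 31 + 30 + 31 + 31 + 30 + 31 + 30 = 244 days.
December 1–25, 2049: 25 days.
Total: 5 + 244 + 25 = 274 days.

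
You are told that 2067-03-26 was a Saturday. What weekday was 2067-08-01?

Monday

March 2067: 31 − 26 = 5 days remain.
Then April (30), May (31), June (30), July (31): 30 + 31 + 30 + 31 = 122 days.
August 1, 2067: 1 day.
Total: 5 + 122 + 1 = 128 days.
128 mod 7 = 2, so 2 days after Saturday is Monday.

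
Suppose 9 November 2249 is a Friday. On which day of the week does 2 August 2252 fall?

Monday

November 9, 2249 → November 9, 2250: 365 days.
November 9, 2250 → November 9, 2251: 365 days.
November 2251: 30 − 9 = 21 days remain.
Then December (31), January (31), February 2252 (29), March (31), April (30), May (31), June (30), July (31): 31 + 31 + 29 + 31 + 30 + 31 + 30 + 31 = 244 days.
August 1–2, 2252: 2 days.
Residual: 267 days.
Total: 997 days.
997 mod 7 = 3, so 3 days after Friday is Monday.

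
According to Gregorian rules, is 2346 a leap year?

2346 is not a leap year.

No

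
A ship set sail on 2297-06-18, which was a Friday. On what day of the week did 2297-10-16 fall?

June 2297: 30 − 18 = 12 days remain.
Then July (31), August (31), September (30): 31 + 31 + 30 = 92 days.
October 1–16, 2297: 16 days.
Total: 12 + 92 + 16 = 120 days.
120 mod 7 = 1, so 1 day after Friday is Saturday.

Saturday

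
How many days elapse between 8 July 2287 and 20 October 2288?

470

July 8, 2287 → July 8, 2288: 366 days (2288 is a leap year).
July 2288: 31 − 8 = 23 days remain.
Then August (31), September (30): 31 + 30 = 61 days.
October 1–20, 2288: 20 days.
Residual: 104 days.
Total: 470 days.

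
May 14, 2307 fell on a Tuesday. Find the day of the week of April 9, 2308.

May 2307: 31 − 14 = 17 days remain.
Then 10 full months totalling 305 days.
April 1–9, 2308: 9 days.
Total: 17 + 305 + 9 = 331 days.
331 mod 7 = 2, so 2 days after Tuesday is Thursday.

Thursday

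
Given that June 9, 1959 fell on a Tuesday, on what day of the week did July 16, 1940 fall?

Tuesday

Count forward from the earlier date (July 16, 1940) to the later (June 9, 1959):
From July 16, 1940 to July 16, 1958: 18 years, of which 4 contain a Feb 29 — 14×365 + 4×366 = 6574 days.
July 1958: 31 − 16 = 15 days remain.
Then 10 full months totalling 304 days.
June 1–9, 1959: 9 days.
Residual: 328 days.
Total: 6902 days.
6902 is a multiple of 7, so July 16, 1940 falls on the same weekday: Tuesday.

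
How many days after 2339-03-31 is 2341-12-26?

1001

March 31, 2339 → March 31, 2340: 366 days (2340 is a leap year).
March 31, 2340 → March 31, 2341: 365 days.
March 2341: 31 − 31 = 0 days remain.
Then April (30), May (31), June (30), July (31), August (31), September (30), October (31), November (30): 30 + 31 + 30 + 31 + 31 + 30 + 31 + 30 = 244 days.
December 1–26, 2341: 26 days.
Residual: 270 days.
Total: 1001 days.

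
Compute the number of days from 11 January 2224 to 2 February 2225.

January 2224: 31 − 11 = 20 days remain.
Then 12 full months totalling 366 days.
February 1–2, 2225: 2 days (2225 is not a leap year).
Total: 20 + 366 + 2 = 388 days.

388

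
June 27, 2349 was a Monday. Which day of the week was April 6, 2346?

Count forward from the earlier date (April 6, 2346) to the later (June 27, 2349):
Day-of-year of April 6, 2346: 96.
Day-of-year of June 27, 2349: 178.
2346 has 365 days, so 365 − 96 = 269 days remain in 2346.
Full years: 2347: 365; 2348: 366. Sum = 731.
Total: 269 + 731 + 178 = 1178 days.
1178 mod 7 = 2, so 2 days before Monday is Saturday.

Saturday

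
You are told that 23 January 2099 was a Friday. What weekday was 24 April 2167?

Day-of-year of January 23, 2099: 23.
Day-of-year of April 24, 2167: 114.
2099 has 365 days, so 365 − 23 = 342 days remain in 2099.
Full years 2100–2166: 51 common + 16 leap = 51×365 + 16×366 = 24471 days.
Total: 342 + 24471 + 114 = 24927 days.
24927 is a multiple of 7, so 24 April 2167 falls on the same weekday: Friday.

Friday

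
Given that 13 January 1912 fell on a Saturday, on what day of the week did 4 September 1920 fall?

From January 13, 1912 to January 13, 1920: 8 years, of which 2 contain a Feb 29 — 6×365 + 2×366 = 2922 days.
January 1920: 31 − 13 = 18 days remain.
Then February 1920 (29), March (31), April (30), May (31), June (30), July (31), August (31): 29 + 31 + 30 + 31 + 30 + 31 + 31 = 213 days.
September 1–4, 1920: 4 days.
Residual: 235 days.
Total: 3157 days.
3157 is a multiple of 7, so 4 September 1920 falls on the same weekday: Saturday.

Saturday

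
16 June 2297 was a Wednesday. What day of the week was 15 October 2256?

Count forward from the earlier date (October 15, 2256) to the later (June 16, 2297):
From October 15, 2256 to October 15, 2296: 40 years, of which 10 contain a Feb 29 — 30×365 + 10×366 = 14610 days.
October 2296: 31 − 15 = 16 days remain.
Then November (30), December (31), January (31), February 2297 (28), March (31), April (30), May (31): 30 + 31 + 31 + 28 + 31 + 30 + 31 = 212 days.
June 1–16, 2297: 16 days.
Residual: 244 days.
Total: 14854 days.
14854 is a multiple of 7, so 15 October 2256 falls on the same weekday: Wednesday.

Wednesday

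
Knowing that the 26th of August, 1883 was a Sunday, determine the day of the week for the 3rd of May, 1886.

Monday

Day-of-year of August 26, 1883: 238.
Day-of-year of May 3, 1886: 123.
1883 has 365 days, so 365 − 238 = 127 days remain in 1883.
Full years: 1884: 366; 1885: 365. Sum = 731.
Total: 127 + 731 + 123 = 981 days.
981 mod 7 = 1, so 1 day after Sunday is Monday.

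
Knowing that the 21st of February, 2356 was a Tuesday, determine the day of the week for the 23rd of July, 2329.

Tuesday

Count forward from the earlier date (July 23, 2329) to the later (February 21, 2356):
From July 23, 2329 to July 23, 2355: 26 years, of which 6 contain a Feb 29 — 20×365 + 6×366 = 9496 days.
July 2355: 31 − 23 = 8 days remain.
Then August (31), September (30), October (31), November (30), December (31), January (31): 31 + 30 + 31 + 30 + 31 + 31 = 184 days.
February 1–21, 2356: 21 days (2356 is a leap year).
Residual: 213 days.
Total: 9709 days.
9709 is a multiple of 7, so the 23rd of July, 2329 falls on the same weekday: Tuesday.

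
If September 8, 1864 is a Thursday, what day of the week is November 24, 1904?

Thursday

From September 8, 1864 to September 8, 1904: 40 years, of which 9 contain a Feb 29 — 31×365 + 9×366 = 14609 days.
(1900 is not a leap year (divisible by 100 but not 400).)
September 1904: 30 − 8 = 22 days remain.
Then October (31): 31 days.
November 1–24, 1904: 24 days.
Residual: 77 days.
Total: 14686 days.
14686 is a multiple of 7, so November 24, 1904 falls on the same weekday: Thursday.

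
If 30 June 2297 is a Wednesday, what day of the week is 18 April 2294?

Count forward from the earlier date (April 18, 2294) to the later (June 30, 2297):
April 18, 2294 → April 18, 2295: 365 days.
April 18, 2295 → April 18, 2296: 366 days (2296 is a leap year).
April 18, 2296 → April 18, 2297: 365 days.
April 2297: 30 − 18 = 12 days remain.
Then May (31): 31 days.
June 1–30, 2297: 30 days.
Residual: 73 days.
Total: 1169 days.
1169 is a multiple of 7, so 18 April 2294 falls on the same weekday: Wednesday.

Wednesday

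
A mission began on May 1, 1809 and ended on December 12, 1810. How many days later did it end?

590

May 1, 1809 → May 1, 1810: 365 days.
May 1810: 31 − 1 = 30 days remain.
Then June (30), July (31), August (31), September (30), October (31), November (30): 30 + 31 + 31 + 30 + 31 + 30 = 183 days.
December 1–12, 1810: 12 days.
Residual: 225 days.
Total: 590 days.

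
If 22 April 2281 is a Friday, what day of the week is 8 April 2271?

Count forward from the earlier date (April 8, 2271) to the later (April 22, 2281):
Day-of-year of April 8, 2271: 98.
Day-of-year of April 22, 2281: 112.
2271 has 365 days, so 365 − 98 = 267 days remain in 2271.
Full years 2272–2280: 6 common + 3 leap = 6×365 + 3×366 = 3288 days.
Total: 267 + 3288 + 112 = 3667 days.
3667 mod 7 = 6, so 6 days before Friday is Saturday.

Saturday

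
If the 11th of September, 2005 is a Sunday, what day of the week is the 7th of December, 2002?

Saturday

Count forward from the earlier date (December 7, 2002) to the later (September 11, 2005):
Day-of-year of December 7, 2002: 341.
Day-of-year of September 11, 2005: 254.
2002 has 365 days, so 365 − 341 = 24 days remain in 2002.
Full years: 2003: 365; 2004: 366. Sum = 731.
Total: 24 + 731 + 254 = 1009 days.
1009 mod 7 = 1, so 1 day before Sunday is Saturday.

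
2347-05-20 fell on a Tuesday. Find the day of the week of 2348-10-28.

Day-of-year of May 20, 2347: 140.
Day-of-year of October 28, 2348: 302.
2347 has 365 days, so 365 − 140 = 225 days remain in 2347.
Total: 225 + 302 = 527 days.
527 mod 7 = 2, so 2 days after Tuesday is Thursday.

Thursday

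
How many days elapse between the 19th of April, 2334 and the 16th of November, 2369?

12995

Day-of-year of April 19, 2334: 109.
Day-of-year of November 16, 2369: 320.
2334 has 365 days, so 365 − 109 = 256 days remain in 2334.
Full years 2335–2368: 25 common + 9 leap = 25×365 + 9×366 = 12419 days.
Total: 256 + 12419 + 320 = 12995 days.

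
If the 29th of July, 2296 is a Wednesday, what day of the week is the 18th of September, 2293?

Monday

Count forward from the earlier date (September 18, 2293) to the later (July 29, 2296):
Day-of-year of September 18, 2293: 261.
Day-of-year of July 29, 2296: 211.
2293 has 365 days, so 365 − 261 = 104 days remain in 2293.
Full years: 2294: 365; 2295: 365. Sum = 730.
Total: 104 + 730 + 211 = 1045 days.
1045 mod 7 = 2, so 2 days before Wednesday is Monday.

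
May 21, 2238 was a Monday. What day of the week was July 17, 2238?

Tuesday

May 2238: 31 − 21 = 10 days remain.
Then June (30): 30 days.
July 1–17, 2238: 17 days.
Total: 10 + 30 + 17 = 57 days.
57 mod 7 = 1, so 1 day after Monday is Tuesday.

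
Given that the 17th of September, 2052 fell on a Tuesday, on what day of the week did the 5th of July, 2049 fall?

Count forward from the earlier date (July 5, 2049) to the later (September 17, 2052):
July 5, 2049 → July 5, 2050: 365 days.
July 5, 2050 → July 5, 2051: 365 days.
July 5, 2051 → July 5, 2052: 366 days (2052 is a leap year).
July 2052: 31 − 5 = 26 days remain.
Then August (31): 31 days.
September 1–17, 2052: 17 days.
Residual: 74 days.
Total: 1170 days.
1170 mod 7 = 1, so 1 day before Tuesday is Monday.

Monday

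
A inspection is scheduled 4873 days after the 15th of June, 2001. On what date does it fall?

the 18th of October, 2014

Count 4873 days after June 15, 2001:
Day-of-year of June 15, 2001: 166.
Day-of-year of October 18, 2014: 291.
2001 has 365 days, so 365 − 166 = 199 days remain in 2001.
Full years 2002–2013: 9 common + 3 leap = 9×365 + 3×366 = 4383 days.
Total: 199 + 4383 + 291 = 4873 days.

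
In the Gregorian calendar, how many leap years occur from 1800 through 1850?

12

Years divisible by 4: 1800, 1804, …, 1848 — 13 in all.
Of these, 1800 is divisible by 100 but not 400, so not leap.
Leap years: 13 − 1 = 12.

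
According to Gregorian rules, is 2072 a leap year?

2072 is a leap year.

Yes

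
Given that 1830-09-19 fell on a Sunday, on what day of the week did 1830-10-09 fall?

Saturday

September 1830: 30 − 19 = 11 days remain.
October 1–9, 1830: 9 days.
Total: 11 + 9 = 20 days.
20 mod 7 = 6, so 6 days after Sunday is Saturday.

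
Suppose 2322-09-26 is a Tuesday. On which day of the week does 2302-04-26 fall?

Count forward from the earlier date (April 26, 2302) to the later (September 26, 2322):
From April 26, 2302 to April 26, 2322: 20 years, of which 5 contain a Feb 29 — 15×365 + 5×366 = 7305 days.
April 2322: 30 − 26 = 4 days remain.
Then May (31), June (30), July (31), August (31): 31 + 30 + 31 + 31 = 123 days.
September 1–26, 2322: 26 days.
Residual: 153 days.
Total: 7458 days.
7458 mod 7 = 3, so 3 days before Tuesday is Saturday.

Saturday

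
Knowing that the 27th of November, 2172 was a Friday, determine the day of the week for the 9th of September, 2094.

Count forward from the earlier date (September 9, 2094) to the later (November 27, 2172):
From September 9, 2094 to September 9, 2172: 78 years, of which 19 contain a Feb 29 — 59×365 + 19×366 = 28489 days.
(2100 is not a leap year (divisible by 100 but not 400).)
September 2172: 30 − 9 = 21 days remain.
Then October (31): 31 days.
November 1–27, 2172: 27 days.
Residual: 79 days.
Total: 28568 days.
28568 mod 7 = 1, so 1 day before Friday is Thursday.

Thursday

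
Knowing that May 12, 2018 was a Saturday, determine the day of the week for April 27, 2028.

Day-of-year of May 12, 2018: 132.
Day-of-year of April 27, 2028: 118.
2018 has 365 days, so 365 − 132 = 233 days remain in 2018.
Full years 2019–2027: 7 common + 2 leap = 7×365 + 2×366 = 3287 days.
Total: 233 + 3287 + 118 = 3638 days.
3638 mod 7 = 5, so 5 days after Saturday is Thursday.

Thursday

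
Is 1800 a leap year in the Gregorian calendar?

1800 is not a leap year (divisible by 100 but not 400).

No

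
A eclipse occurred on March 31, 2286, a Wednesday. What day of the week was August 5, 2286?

March 2286: 31 − 31 = 0 days remain.
Then April (30), May (31), June (30), July (31): 30 + 31 + 30 + 31 = 122 days.
August 1–5, 2286: 5 days.
Total: 0 + 122 + 5 = 127 days.
127 mod 7 = 1, so 1 day after Wednesday is Thursday.

Thursday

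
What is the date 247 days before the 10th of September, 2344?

the 7th of January, 2344

Count 247 days before September 10, 2344:
January 2344: 31 − 7 = 24 days remain.
Then February 2344 (29), March (31), April (30), May (31), June (30), July (31), August (31): 29 + 31 + 30 + 31 + 30 + 31 + 31 = 213 days.
September 1–10, 2344: 10 days.
Total: 24 + 213 + 10 = 247 days.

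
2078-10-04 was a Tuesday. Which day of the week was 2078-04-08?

Friday

Count forward from the earlier date (April 8, 2078) to the later (October 4, 2078):
April 2078: 30 − 8 = 22 days remain.
Then May (31), June (30), July (31), August (31), September (30): 31 + 30 + 31 + 31 + 30 = 153 days.
October 1–4, 2078: 4 days.
Total: 22 + 153 + 4 = 179 days.
179 mod 7 = 4, so 4 days before Tuesday is Friday.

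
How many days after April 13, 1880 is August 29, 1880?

138

April 1880: 30 − 13 = 17 days remain.
Then May (31), June (30), July (31): 31 + 30 + 31 = 92 days.
August 1–29, 1880: 29 days.
Total: 17 + 92 + 29 = 138 days.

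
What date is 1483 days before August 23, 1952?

August 1, 1948

Count 1483 days before August 23, 1952:
August 1, 1948 → August 1, 1949: 365 days.
August 1, 1949 → August 1, 1950: 365 days.
August 1, 1950 → August 1, 1951: 365 days.
August 1, 1951 → August 1, 1952: 366 days (1952 is a leap year).
Within August 1952: 23 − 1 = 22 days.
Total: 1483 days.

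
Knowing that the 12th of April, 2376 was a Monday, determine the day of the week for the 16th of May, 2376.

Sunday

April 2376: 30 − 12 = 18 days remain.
May 1–16, 2376: 16 days.
Total: 18 + 16 = 34 days.
34 mod 7 = 6, so 6 days after Monday is Sunday.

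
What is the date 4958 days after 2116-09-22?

2130-04-20

Count 4958 days after September 22, 2116:
Day-of-year of September 22, 2116: 266.
Day-of-year of April 20, 2130: 110.
2116 has 366 days, so 366 − 266 = 100 days remain in 2116.
Full years 2117–2129: 10 common + 3 leap = 10×365 + 3×366 = 4748 days.
Total: 100 + 4748 + 110 = 4958 days.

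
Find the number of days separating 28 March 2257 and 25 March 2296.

From March 28, 2257 to March 28, 2295: 38 years, of which 9 contain a Feb 29 — 29×365 + 9×366 = 13879 days.
March 2295: 31 − 28 = 3 days remain.
Then 11 full months totalling 335 days.
March 1–25, 2296: 25 days.
Residual: 363 days.
Total: 14242 days.

14242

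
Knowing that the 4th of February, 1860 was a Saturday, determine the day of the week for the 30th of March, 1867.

Saturday

From February 4, 1860 to February 4, 1867: 7 years, of which 2 contain a Feb 29 — 5×365 + 2×366 = 2557 days.
February 1867: 28 − 4 = 24 days remain (1867 is not a leap year, so February has 28 days).
March 1–30, 1867: 30 days.
Residual: 54 days.
Total: 2611 days.
2611 is a multiple of 7, so the 30th of March, 1867 falls on the same weekday: Saturday.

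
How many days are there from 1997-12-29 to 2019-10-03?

7948

From December 29, 1997 to December 29, 2018: 21 years, of which 5 contain a Feb 29 — 16×365 + 5×366 = 7670 days.
(2000 is a leap year (divisible by 400).)
December 2018: 31 − 29 = 2 days remain.
Then 9 full months totalling 273 days.
October 1–3, 2019: 3 days.
Residual: 278 days.
Total: 7948 days.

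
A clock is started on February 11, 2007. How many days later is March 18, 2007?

February 2007: 28 − 11 = 17 days remain (2007 is not a leap year, so February has 28 days).
March 1–18, 2007: 18 days.
Total: 17 + 18 = 35 days.

35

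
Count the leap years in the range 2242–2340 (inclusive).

24

Years divisible by 4: 2244, 2248, …, 2340 — 25 in all.
Of these, 2300 is divisible by 100 but not 400, so not leap.
Leap years: 25 − 1 = 24.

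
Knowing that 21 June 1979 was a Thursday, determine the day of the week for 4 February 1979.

Count forward from the earlier date (February 4, 1979) to the later (June 21, 1979):
February 1979: 28 − 4 = 24 days remain (1979 is not a leap year, so February has 28 days).
Then March (31), April (30), May (31): 31 + 30 + 31 = 92 days.
June 1–21, 1979: 21 days.
Total: 24 + 92 + 21 = 137 days.
137 mod 7 = 4, so 4 days before Thursday is Sunday.

Sunday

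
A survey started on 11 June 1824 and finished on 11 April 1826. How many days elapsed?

669

Day-of-year of June 11, 1824: 163.
Day-of-year of April 11, 1826: 101.
1824 has 366 days, so 366 − 163 = 203 days remain in 1824.
Full years: 1825: 365. Sum = 365.
Total: 203 + 365 + 101 = 669 days.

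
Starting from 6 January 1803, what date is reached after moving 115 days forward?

1 May 1803

Count 115 days after January 6, 1803:
January 1803: 31 − 6 = 25 days remain.
Then February 1803 (28), March (31), April (30): 28 + 31 + 30 = 89 days.
May 1, 1803: 1 day.
Total: 25 + 89 + 1 = 115 days.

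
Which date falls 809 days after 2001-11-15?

2004-02-02

Count 809 days after November 15, 2001:
Day-of-year of November 15, 2001: 319.
Day-of-year of February 2, 2004: 33.
2001 has 365 days, so 365 − 319 = 46 days remain in 2001.
Full years: 2002: 365; 2003: 365. Sum = 730.
Total: 46 + 730 + 33 = 809 days.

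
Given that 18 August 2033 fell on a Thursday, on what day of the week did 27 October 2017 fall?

Friday

Count forward from the earlier date (October 27, 2017) to the later (August 18, 2033):
From October 27, 2017 to October 27, 2032: 15 years, of which 4 contain a Feb 29 — 11×365 + 4×366 = 5479 days.
October 2032: 31 − 27 = 4 days remain.
Then 9 full months totalling 273 days.
August 1–18, 2033: 18 days.
Residual: 295 days.
Total: 5774 days.
5774 mod 7 = 6, so 6 days before Thursday is Friday.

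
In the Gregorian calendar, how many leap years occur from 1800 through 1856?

14

Years divisible by 4: 1800, 1804, …, 1856 — 15 in all.
Of these, 1800 is divisible by 100 but not 400, so not leap.
Leap years: 15 − 1 = 14.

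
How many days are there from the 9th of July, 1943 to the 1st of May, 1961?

6506

Day-of-year of July 9, 1943: 190.
Day-of-year of May 1, 1961: 121.
1943 has 365 days, so 365 − 190 = 175 days remain in 1943.
Full years 1944–1960: 12 common + 5 leap = 12×365 + 5×366 = 6210 days.
Total: 175 + 6210 + 121 = 6506 days.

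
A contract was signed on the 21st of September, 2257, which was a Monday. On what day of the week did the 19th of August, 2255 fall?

Count forward from the earlier date (August 19, 2255) to the later (September 21, 2257):
Day-of-year of August 19, 2255: 231.
Day-of-year of September 21, 2257: 264.
2255 has 365 days, so 365 − 231 = 134 days remain in 2255.
Full years: 2256: 366. Sum = 366.
Total: 134 + 366 + 264 = 764 days.
764 mod 7 = 1, so 1 day before Monday is Sunday.

Sunday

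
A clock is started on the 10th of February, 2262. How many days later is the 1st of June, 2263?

Day-of-year of February 10, 2262: 41.
Day-of-year of June 1, 2263: 152.
2262 has 365 days, so 365 − 41 = 324 days remain in 2262.
Total: 324 + 152 = 476 days.

476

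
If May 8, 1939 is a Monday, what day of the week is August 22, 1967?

Tuesday

Day-of-year of May 8, 1939: 128.
Day-of-year of August 22, 1967: 234.
1939 has 365 days, so 365 − 128 = 237 days remain in 1939.
Full years 1940–1966: 20 common + 7 leap = 20×365 + 7×366 = 9862 days.
Total: 237 + 9862 + 234 = 10333 days.
10333 mod 7 = 1, so 1 day after Monday is Tuesday.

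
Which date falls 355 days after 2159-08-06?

2160-07-26

Count 355 days after August 6, 2159:
August 2159: 31 − 6 = 25 days remain.
Then 10 full months totalling 304 days.
July 1–26, 2160: 26 days.
Total: 25 + 304 + 26 = 355 days.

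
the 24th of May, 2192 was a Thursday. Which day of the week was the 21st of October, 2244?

From May 24, 2192 to May 24, 2244: 52 years, of which 12 contain a Feb 29 — 40×365 + 12×366 = 18992 days.
(2200 is not a leap year (divisible by 100 but not 400).)
May 2244: 31 − 24 = 7 days remain.
Then June (30), July (31), August (31), September (30): 30 + 31 + 31 + 30 = 122 days.
October 1–21, 2244: 21 days.
Residual: 150 days.
Total: 19142 days.
19142 mod 7 = 4, so 4 days after Thursday is Monday.

Monday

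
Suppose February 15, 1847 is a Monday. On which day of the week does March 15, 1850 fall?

Friday

Day-of-year of February 15, 1847: 46.
Day-of-year of March 15, 1850: 74.
1847 has 365 days, so 365 − 46 = 319 days remain in 1847.
Full years: 1848: 366; 1849: 365. Sum = 731.
Total: 319 + 731 + 74 = 1124 days.
1124 mod 7 = 4, so 4 days after Monday is Friday.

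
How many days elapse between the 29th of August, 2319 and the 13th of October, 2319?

August 2319: 31 − 29 = 2 days remain.
Then September (30): 30 days.
October 1–13, 2319: 13 days.
Total: 2 + 30 + 13 = 45 days.

45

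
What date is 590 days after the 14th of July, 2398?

the 24th of February, 2400

Count 590 days after July 14, 2398:
July 2398: 31 − 14 = 17 days remain.
Then 18 full months totalling 549 days.
February 1–24, 2400: 24 days (2400 is a leap year (divisible by 400)).
Total: 17 + 549 + 24 = 590 days.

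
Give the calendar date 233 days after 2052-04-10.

2052-11-29

Count 233 days after April 10, 2052:
April 2052: 30 − 10 = 20 days remain.
Then May (31), June (30), July (31), August (31), September (30), October (31): 31 + 30 + 31 + 31 + 30 + 31 = 184 days.
November 1–29, 2052: 29 days.
Total: 20 + 184 + 29 = 233 days.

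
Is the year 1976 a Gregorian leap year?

Yes

1976 is a leap year.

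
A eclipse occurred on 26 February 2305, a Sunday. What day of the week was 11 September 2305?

February 2305: 28 − 26 = 2 days remain (2305 is not a leap year, so February has 28 days).
Then March (31), April (30), May (31), June (30), July (31), August (31): 31 + 30 + 31 + 30 + 31 + 31 = 184 days.
September 1–11, 2305: 11 days.
Total: 2 + 184 + 11 = 197 days.
197 mod 7 = 1, so 1 day after Sunday is Monday.

Monday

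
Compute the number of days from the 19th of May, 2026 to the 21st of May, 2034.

2924

From May 19, 2026 to May 19, 2034: 8 years, of which 2 contain a Feb 29 — 6×365 + 2×366 = 2922 days.
Within May 2034: 21 − 19 = 2 days.
Total: 2924 days.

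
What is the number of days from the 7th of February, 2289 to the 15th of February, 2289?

8

Within February 2289: 15 − 7 = 8 days.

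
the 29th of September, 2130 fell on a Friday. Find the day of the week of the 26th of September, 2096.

Count forward from the earlier date (September 26, 2096) to the later (September 29, 2130):
From September 26, 2096 to September 26, 2130: 34 years, of which 7 contain a Feb 29 — 27×365 + 7×366 = 12417 days.
(2100 is not a leap year (divisible by 100 but not 400).)
Within September 2130: 29 − 26 = 3 days.
Total: 12420 days.
12420 mod 7 = 2, so 2 days before Friday is Wednesday.

Wednesday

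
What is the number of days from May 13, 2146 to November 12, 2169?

Day-of-year of May 13, 2146: 133.
Day-of-year of November 12, 2169: 316.
2146 has 365 days, so 365 − 133 = 232 days remain in 2146.
Full years 2147–2168: 16 common + 6 leap = 16×365 + 6×366 = 8036 days.
Total: 232 + 8036 + 316 = 8584 days.

8584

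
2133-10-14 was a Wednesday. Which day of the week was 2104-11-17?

Monday

Count forward from the earlier date (November 17, 2104) to the later (October 14, 2133):
Day-of-year of November 17, 2104: 322.
Day-of-year of October 14, 2133: 287.
2104 has 366 days, so 366 − 322 = 44 days remain in 2104.
Full years 2105–2132: 21 common + 7 leap = 21×365 + 7×366 = 10227 days.
Total: 44 + 10227 + 287 = 10558 days.
10558 mod 7 = 2, so 2 days before Wednesday is Monday.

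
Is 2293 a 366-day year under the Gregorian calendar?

No

2293 is not a leap year.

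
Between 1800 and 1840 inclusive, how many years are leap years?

Years divisible by 4 in [1800, 1840]: 1800, 1804, 1808, 1812, 1816, 1820, 1824, 1828, 1832, 1836, 1840.
Of these, 1800 is divisible by 100 but not 400, so not leap.
Leap years: 11 − 1 = 10.

10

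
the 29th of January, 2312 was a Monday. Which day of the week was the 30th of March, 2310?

Wednesday

Count forward from the earlier date (March 30, 2310) to the later (January 29, 2312):
Day-of-year of March 30, 2310: 89.
Day-of-year of January 29, 2312: 29.
2310 has 365 days, so 365 − 89 = 276 days remain in 2310.
Full years: 2311: 365. Sum = 365.
Total: 276 + 365 + 29 = 670 days.
670 mod 7 = 5, so 5 days before Monday is Wednesday.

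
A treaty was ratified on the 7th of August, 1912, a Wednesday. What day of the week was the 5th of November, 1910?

Count forward from the earlier date (November 5, 1910) to the later (August 7, 1912):
Day-of-year of November 5, 1910: 309.
Day-of-year of August 7, 1912: 220.
1910 has 365 days, so 365 − 309 = 56 days remain in 1910.
Full years: 1911: 365. Sum = 365.
Total: 56 + 365 + 220 = 641 days.
641 mod 7 = 4, so 4 days before Wednesday is Saturday.

Saturday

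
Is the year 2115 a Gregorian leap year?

No

2115 is not a leap year.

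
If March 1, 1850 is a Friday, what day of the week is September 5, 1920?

Sunday

From March 1, 1850 to March 1, 1920: 70 years, of which 17 contain a Feb 29 — 53×365 + 17×366 = 25567 days.
(1900 is not a leap year (divisible by 100 but not 400).)
March 1920: 31 − 1 = 30 days remain.
Then April (30), May (31), June (30), July (31), August (31): 30 + 31 + 30 + 31 + 31 = 153 days.
September 1–5, 1920: 5 days.
Residual: 188 days.
Total: 25755 days.
25755 mod 7 = 2, so 2 days after Friday is Sunday.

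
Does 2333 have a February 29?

No

2333 is not a leap year.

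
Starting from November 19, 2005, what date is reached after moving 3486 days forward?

June 6, 2015

Count 3486 days after November 19, 2005:
From November 19, 2005 to November 19, 2014: 9 years, of which 2 contain a Feb 29 — 7×365 + 2×366 = 3287 days.
November 2014: 30 − 19 = 11 days remain.
Then December (31), January (31), February 2015 (28), March (31), April (30), May (31): 31 + 31 + 28 + 31 + 30 + 31 = 182 days.
June 1–6, 2015: 6 days.
Residual: 199 days.
Total: 3486 days.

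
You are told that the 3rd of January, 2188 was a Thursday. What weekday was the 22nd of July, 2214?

Day-of-year of January 3, 2188: 3.
Day-of-year of July 22, 2214: 203.
2188 has 366 days, so 366 − 3 = 363 days remain in 2188.
Full years 2189–2213: 20 common + 5 leap = 20×365 + 5×366 = 9130 days.
Total: 363 + 9130 + 203 = 9696 days.
9696 mod 7 = 1, so 1 day after Thursday is Friday.

Friday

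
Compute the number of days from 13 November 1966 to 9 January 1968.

422

November 1966: 30 − 13 = 17 days remain.
Then 13 full months totalling 396 days.
January 1–9, 1968: 9 days.
Total: 17 + 396 + 9 = 422 days.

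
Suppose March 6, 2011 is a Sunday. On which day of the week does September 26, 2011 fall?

Monday

March 2011: 31 − 6 = 25 days remain.
Then April (30), May (31), June (30), July (31), August (31): 30 + 31 + 30 + 31 + 31 = 153 days.
September 1–26, 2011: 26 days.
Total: 25 + 153 + 26 = 204 days.
204 mod 7 = 1, so 1 day after Sunday is Monday.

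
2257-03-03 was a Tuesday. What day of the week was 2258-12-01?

Wednesday

Day-of-year of March 3, 2257: 62.
Day-of-year of December 1, 2258: 335.
2257 has 365 days, so 365 − 62 = 303 days remain in 2257.
Total: 303 + 335 = 638 days.
638 mod 7 = 1, so 1 day after Tuesday is Wednesday.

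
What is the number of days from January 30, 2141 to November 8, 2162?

Day-of-year of January 30, 2141: 30.
Day-of-year of November 8, 2162: 312.
2141 has 365 days, so 365 − 30 = 335 days remain in 2141.
Full years 2142–2161: 15 common + 5 leap = 15×365 + 5×366 = 7305 days.
Total: 335 + 7305 + 312 = 7952 days.

7952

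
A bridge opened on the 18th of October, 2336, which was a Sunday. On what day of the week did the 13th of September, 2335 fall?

Friday

Count forward from the earlier date (September 13, 2335) to the later (October 18, 2336):
September 2335: 30 − 13 = 17 days remain.
Then 12 full months totalling 366 days.
October 1–18, 2336: 18 days.
Total: 17 + 366 + 18 = 401 days.
401 mod 7 = 2, so 2 days before Sunday is Friday.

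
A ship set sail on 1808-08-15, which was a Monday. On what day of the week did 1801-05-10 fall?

Sunday

Count forward from the earlier date (May 10, 1801) to the later (August 15, 1808):
From May 10, 1801 to May 10, 1808: 7 years, of which 2 contain a Feb 29 — 5×365 + 2×366 = 2557 days.
May 1808: 31 − 10 = 21 days remain.
Then June (30), July (31): 30 + 31 = 61 days.
August 1–15, 1808: 15 days.
Residual: 97 days.
Total: 2654 days.
2654 mod 7 = 1, so 1 day before Monday is Sunday.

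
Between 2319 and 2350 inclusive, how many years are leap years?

8

Years divisible by 4 in [2319, 2350]: 2320, 2324, 2328, 2332, 2336, 2340, 2344, 2348.
No century exceptions apply. Count: 8.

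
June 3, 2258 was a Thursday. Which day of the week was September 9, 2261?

Monday

June 3, 2258 → June 3, 2259: 365 days.
June 3, 2259 → June 3, 2260: 366 days (2260 is a leap year).
June 3, 2260 → June 3, 2261: 365 days.
June 2261: 30 − 3 = 27 days remain.
Then July (31), August (31): 31 + 31 = 62 days.
September 1–9, 2261: 9 days.
Residual: 98 days.
Total: 1194 days.
1194 mod 7 = 4, so 4 days after Thursday is Monday.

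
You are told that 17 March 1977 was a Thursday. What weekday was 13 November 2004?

From March 17, 1977 to March 17, 2004: 27 years, of which 7 contain a Feb 29 — 20×365 + 7×366 = 9862 days.
(2000 is a leap year (divisible by 400).)
March 2004: 31 − 17 = 14 days remain.
Then April (30), May (31), June (30), July (31), August (31), September (30), October (31): 30 + 31 + 30 + 31 + 31 + 30 + 31 = 214 days.
November 1–13, 2004: 13 days.
Residual: 241 days.
Total: 10103 days.
10103 mod 7 = 2, so 2 days after Thursday is Saturday.

Saturday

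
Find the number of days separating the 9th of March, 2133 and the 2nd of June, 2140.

2642

Day-of-year of March 9, 2133: 68.
Day-of-year of June 2, 2140: 154.
2133 has 365 days, so 365 − 68 = 297 days remain in 2133.
Full years: 2134: 365; 2135: 365; 2136: 366; 2137: 365; 2138: 365; 2139: 365. Sum = 2191.
Total: 297 + 2191 + 154 = 2642 days.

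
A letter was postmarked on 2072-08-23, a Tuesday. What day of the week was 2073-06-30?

August 2072: 31 − 23 = 8 days remain.
Then 9 full months totalling 273 days.
June 1–30, 2073: 30 days.
Residual: 311 days.
Total: 311 days.
311 mod 7 = 3, so 3 days after Tuesday is Friday.

Friday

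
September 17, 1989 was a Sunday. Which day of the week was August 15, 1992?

Saturday

September 17, 1989 → September 17, 1990: 365 days.
September 17, 1990 → September 17, 1991: 365 days.
September 1991: 30 − 17 = 13 days remain.
Then 10 full months totalling 305 days.
August 1–15, 1992: 15 days.
Residual: 333 days.
Total: 1063 days.
1063 mod 7 = 6, so 6 days after Sunday is Saturday.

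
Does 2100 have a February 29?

No

2100 is not a leap year (divisible by 100 but not 400).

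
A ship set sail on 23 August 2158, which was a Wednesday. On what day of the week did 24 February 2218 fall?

Day-of-year of August 23, 2158: 235.
Day-of-year of February 24, 2218: 55.
2158 has 365 days, so 365 − 235 = 130 days remain in 2158.
Full years 2159–2217: 45 common + 14 leap = 45×365 + 14×366 = 21549 days.
Total: 130 + 21549 + 55 = 21734 days.
21734 mod 7 = 6, so 6 days after Wednesday is Tuesday.

Tuesday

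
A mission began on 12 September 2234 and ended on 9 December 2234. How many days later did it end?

September 2234: 30 − 12 = 18 days remain.
Then October (31), November (30): 31 + 30 = 61 days.
December 1–9, 2234: 9 days.
Total: 18 + 61 + 9 = 88 days.

88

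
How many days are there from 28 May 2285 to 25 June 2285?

May 2285: 31 − 28 = 3 days remain.
June 1–25, 2285: 25 days.
Total: 3 + 25 = 28 days.

28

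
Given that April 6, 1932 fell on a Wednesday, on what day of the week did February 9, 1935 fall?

Day-of-year of April 6, 1932: 97.
Day-of-year of February 9, 1935: 40.
1932 has 366 days, so 366 − 97 = 269 days remain in 1932.
Full years: 1933: 365; 1934: 365. Sum = 730.
Total: 269 + 730 + 40 = 1039 days.
1039 mod 7 = 3, so 3 days after Wednesday is Saturday.

Saturday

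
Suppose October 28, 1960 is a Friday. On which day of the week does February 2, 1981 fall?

Day-of-year of October 28, 1960: 302.
Day-of-year of February 2, 1981: 33.
1960 has 366 days, so 366 − 302 = 64 days remain in 1960.
Full years 1961–1980: 15 common + 5 leap = 15×365 + 5×366 = 7305 days.
Total: 64 + 7305 + 33 = 7402 days.
7402 mod 7 = 3, so 3 days after Friday is Monday.

Monday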